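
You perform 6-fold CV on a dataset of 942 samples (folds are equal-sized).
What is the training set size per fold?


Each validation fold has 942/6 = 157 samples. Training set = 942 - 157 = 785.

785


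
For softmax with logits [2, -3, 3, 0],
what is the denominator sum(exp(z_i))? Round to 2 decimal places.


Denom = e^2=7.3891 + e^-3=0.0498 + e^3=20.0855 + e^0=1.0000. Sum = 28.5244, which rounds to 28.52.

28.52


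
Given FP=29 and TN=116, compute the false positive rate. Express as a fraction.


FPR = FP / (FP + TN) = 29 / 145 = 1/5.

1/5


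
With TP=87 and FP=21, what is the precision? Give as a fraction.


Precision = TP / (TP + FP) = 87 / 108 = 29/36.

29/36


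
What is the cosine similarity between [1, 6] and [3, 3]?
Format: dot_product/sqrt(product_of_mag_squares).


dot = 21. |a|^2 = 37, |b|^2 = 18. cos = 21/sqrt(666).

21/sqrt(666)


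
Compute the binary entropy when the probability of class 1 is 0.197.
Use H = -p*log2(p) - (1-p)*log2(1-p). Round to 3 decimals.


H = -0.197*log2(0.197) - 0.803*log2(0.803) = 0.716.

0.716


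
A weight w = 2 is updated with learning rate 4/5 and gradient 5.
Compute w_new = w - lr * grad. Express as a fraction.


w_new = 2 - 4/5 * 5 = 2 - 4 = -2.

-2


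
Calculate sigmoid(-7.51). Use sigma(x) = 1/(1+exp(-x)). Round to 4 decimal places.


sigma(-7.51) = 1/(1+e^(7.51)) = 1/(1+1826.213543) = 1/1827.213543 = 0.0005.

0.0005


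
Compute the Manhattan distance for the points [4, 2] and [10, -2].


d = sum of absolute differences: |4-10|=6 + |2--2|=4 = 10.

10


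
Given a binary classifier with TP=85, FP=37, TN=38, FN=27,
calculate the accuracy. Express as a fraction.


Accuracy = (TP + TN) / (TP + TN + FP + FN) = (85 + 38) / 187 = 123/187.

123/187


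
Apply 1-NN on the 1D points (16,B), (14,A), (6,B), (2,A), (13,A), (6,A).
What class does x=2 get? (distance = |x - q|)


Distances: |16-2|=14, |14-2|=12, |6-2|=4, |2-2|=0, |13-2|=11, |6-2|=4. 1 nearest: (2,A). Counts: {'A': 1}. Majority class: A.

A


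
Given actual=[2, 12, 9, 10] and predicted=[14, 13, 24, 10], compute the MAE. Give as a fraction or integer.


MAE = (1/4) * (|2-14|=12 + |12-13|=1 + |9-24|=15 + |10-10|=0). Sum = 28. MAE = 7.

7


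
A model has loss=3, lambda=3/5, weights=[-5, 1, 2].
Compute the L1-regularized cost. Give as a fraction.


L1 norm = sum(|w|) = 8. J = 3 + 3/5 * 8 = 39/5.

39/5


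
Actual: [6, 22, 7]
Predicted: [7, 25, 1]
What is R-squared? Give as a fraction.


Mean(y) = 35/3. SS_res = 46. SS_tot = 482/3. R^2 = 1 - 46/(482/3) = 172/241.

172/241


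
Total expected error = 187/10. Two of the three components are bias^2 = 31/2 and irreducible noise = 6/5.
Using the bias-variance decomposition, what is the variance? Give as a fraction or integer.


Total error = bias^2 + variance + irreducible noise. So variance = 187/10 - 31/2 - 6/5 = 2.

2


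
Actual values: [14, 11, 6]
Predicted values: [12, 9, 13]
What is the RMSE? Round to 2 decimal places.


MSE = 19.0000. RMSE = sqrt(19.0000) = 4.36.

4.36


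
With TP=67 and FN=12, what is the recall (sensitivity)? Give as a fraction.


Recall = TP / (TP + FN) = 67 / 79 = 67/79.

67/79


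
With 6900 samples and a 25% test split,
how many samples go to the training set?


Test set = 6900 * 25% = 1725. Training set = 6900 - 1725 = 5175.

5175


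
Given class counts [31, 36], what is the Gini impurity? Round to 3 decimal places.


Total = 67. Proportions: 31/67, 36/67. sum(p_i^2) = 0.5028. Gini = 1 - 0.5028 = 0.4972, which rounds to 0.497.

0.497


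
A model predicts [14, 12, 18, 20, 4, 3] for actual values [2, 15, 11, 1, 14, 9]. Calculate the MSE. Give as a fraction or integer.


MSE = (1/6) * ((2-14)^2=144 + (15-12)^2=9 + (11-18)^2=49 + (1-20)^2=361 + (14-4)^2=100 + (9-3)^2=36). Sum = 699. MSE = 233/2.

233/2


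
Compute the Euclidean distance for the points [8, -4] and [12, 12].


d = sqrt(sum of squared differences). (8-12)^2=16, (-4-12)^2=256. Sum = 272.

sqrt(272)


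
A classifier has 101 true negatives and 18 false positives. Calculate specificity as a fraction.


Specificity = TN / (TN + FP) = 101 / 119 = 101/119.

101/119


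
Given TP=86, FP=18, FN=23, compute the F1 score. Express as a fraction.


Precision = 86/104 = 43/52. Recall = 86/109 = 86/109. F1 = 2*P*R/(P+R) = 172/213.

172/213


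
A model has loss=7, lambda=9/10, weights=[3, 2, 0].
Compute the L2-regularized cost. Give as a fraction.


L2 sq norm = sum(w^2) = 13. J = 7 + 9/10 * 13 = 187/10.

187/10


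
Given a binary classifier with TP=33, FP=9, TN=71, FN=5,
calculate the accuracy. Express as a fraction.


Accuracy = (TP + TN) / (TP + TN + FP + FN) = (33 + 71) / 118 = 52/59.

52/59


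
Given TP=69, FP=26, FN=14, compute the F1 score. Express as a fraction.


Precision = 69/95 = 69/95. Recall = 69/83 = 69/83. F1 = 2*P*R/(P+R) = 69/89.

69/89


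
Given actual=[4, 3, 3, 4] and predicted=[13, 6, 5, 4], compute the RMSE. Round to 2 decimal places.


MSE = 23.5000. RMSE = sqrt(23.5000) = 4.85.

4.85


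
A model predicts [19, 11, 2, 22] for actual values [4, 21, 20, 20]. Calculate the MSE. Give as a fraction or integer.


MSE = (1/4) * ((4-19)^2=225 + (21-11)^2=100 + (20-2)^2=324 + (20-22)^2=4). Sum = 653. MSE = 653/4.

653/4


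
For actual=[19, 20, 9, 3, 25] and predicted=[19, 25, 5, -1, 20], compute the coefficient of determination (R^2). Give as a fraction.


Mean(y) = 76/5. SS_res = 82. SS_tot = 1604/5. R^2 = 1 - 82/(1604/5) = 597/802.

597/802


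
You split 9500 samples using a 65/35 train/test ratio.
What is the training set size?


Test set = 9500 * 35% = 3325. Training set = 9500 - 3325 = 6175.

6175


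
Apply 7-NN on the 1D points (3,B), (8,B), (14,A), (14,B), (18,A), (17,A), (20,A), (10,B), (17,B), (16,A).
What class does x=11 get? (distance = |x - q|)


Distances: |3-11|=8, |8-11|=3, |14-11|=3, |14-11|=3, |18-11|=7, |17-11|=6, |20-11|=9, |10-11|=1, |17-11|=6, |16-11|=5. 7 nearest: (10,B), (14,A), (8,B), (14,B), (16,A), (17,A), (17,B). Counts: {'B': 4, 'A': 3}. Majority class: B.

B


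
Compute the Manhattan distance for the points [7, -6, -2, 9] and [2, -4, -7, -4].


d = sum of absolute differences: |7-2|=5 + |-6--4|=2 + |-2--7|=5 + |9--4|=13 = 25.

25


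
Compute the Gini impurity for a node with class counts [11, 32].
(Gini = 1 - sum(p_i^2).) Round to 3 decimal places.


Total = 43. Proportions: 11/43, 32/43. sum(p_i^2) = 0.6193. Gini = 1 - 0.6193 = 0.3807, which rounds to 0.381.

0.381


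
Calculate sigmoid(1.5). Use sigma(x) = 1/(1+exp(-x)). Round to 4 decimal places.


sigma(1.5) = 1/(1+e^(-1.5)) = 1/(1+0.223130) = 1/1.223130 = 0.8176.

0.8176


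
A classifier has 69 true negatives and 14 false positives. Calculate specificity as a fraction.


Specificity = TN / (TN + FP) = 69 / 83 = 69/83.

69/83


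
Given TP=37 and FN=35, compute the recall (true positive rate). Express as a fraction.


Recall = TP / (TP + FN) = 37 / 72 = 37/72.

37/72


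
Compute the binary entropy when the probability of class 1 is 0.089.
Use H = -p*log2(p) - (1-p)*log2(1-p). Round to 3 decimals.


H = -0.089*log2(0.089) - 0.911*log2(0.911) = 0.433.

0.433


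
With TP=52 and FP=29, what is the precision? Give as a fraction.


Precision = TP / (TP + FP) = 52 / 81 = 52/81.

52/81


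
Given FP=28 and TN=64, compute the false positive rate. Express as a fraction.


FPR = FP / (FP + TN) = 28 / 92 = 7/23.

7/23


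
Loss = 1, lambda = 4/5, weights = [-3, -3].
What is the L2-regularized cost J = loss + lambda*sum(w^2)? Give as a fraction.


L2 sq norm = sum(w^2) = 18. J = 1 + 4/5 * 18 = 77/5.

77/5


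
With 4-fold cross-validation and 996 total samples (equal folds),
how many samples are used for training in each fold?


Each validation fold has 996/4 = 249 samples. Training set = 996 - 249 = 747.

747


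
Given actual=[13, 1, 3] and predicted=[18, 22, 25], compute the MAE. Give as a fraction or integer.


MAE = (1/3) * (|13-18|=5 + |1-22|=21 + |3-25|=22). Sum = 48. MAE = 16.

16


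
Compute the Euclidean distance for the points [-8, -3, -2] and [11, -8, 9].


d = sqrt(sum of squared differences). (-8-11)^2=361, (-3--8)^2=25, (-2-9)^2=121. Sum = 507.

sqrt(507)


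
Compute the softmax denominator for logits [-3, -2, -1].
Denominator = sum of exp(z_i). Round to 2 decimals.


Denom = e^-3=0.0498 + e^-2=0.1353 + e^-1=0.3679. Sum = 0.5530, which rounds to 0.55.

0.55


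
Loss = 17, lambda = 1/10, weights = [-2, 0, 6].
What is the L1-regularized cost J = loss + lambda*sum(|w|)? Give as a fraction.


L1 norm = sum(|w|) = 8. J = 17 + 1/10 * 8 = 89/5.

89/5


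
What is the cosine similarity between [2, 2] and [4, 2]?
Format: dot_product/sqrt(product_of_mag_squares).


dot = 12. |a|^2 = 8, |b|^2 = 20. cos = 12/sqrt(160).

12/sqrt(160)


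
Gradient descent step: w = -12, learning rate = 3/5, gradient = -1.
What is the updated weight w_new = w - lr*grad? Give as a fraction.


w_new = -12 - 3/5 * -1 = -12 - -3/5 = -57/5.

-57/5


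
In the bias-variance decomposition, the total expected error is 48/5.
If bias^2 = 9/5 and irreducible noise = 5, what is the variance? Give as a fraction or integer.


Total error = bias^2 + variance + irreducible noise. So variance = 48/5 - 9/5 - 5 = 14/5.

14/5


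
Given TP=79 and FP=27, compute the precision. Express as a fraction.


Precision = TP / (TP + FP) = 79 / 106 = 79/106.

79/106


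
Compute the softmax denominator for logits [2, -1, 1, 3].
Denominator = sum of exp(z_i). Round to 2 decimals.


Denom = e^2=7.3891 + e^-1=0.3679 + e^1=2.7183 + e^3=20.0855. Sum = 30.5608, which rounds to 30.56.

30.56


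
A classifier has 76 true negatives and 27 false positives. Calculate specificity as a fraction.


Specificity = TN / (TN + FP) = 76 / 103 = 76/103.

76/103


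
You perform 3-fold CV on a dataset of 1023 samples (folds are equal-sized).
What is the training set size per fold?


Each validation fold has 1023/3 = 341 samples. Training set = 1023 - 341 = 682.

682


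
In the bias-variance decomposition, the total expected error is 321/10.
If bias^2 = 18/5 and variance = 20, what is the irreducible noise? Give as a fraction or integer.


Total error = bias^2 + variance + irreducible noise. So irreducible noise = 321/10 - 18/5 - 20 = 17/2.

17/2


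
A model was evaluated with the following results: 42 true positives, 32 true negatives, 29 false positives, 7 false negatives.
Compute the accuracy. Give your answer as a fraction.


Accuracy = (TP + TN) / (TP + TN + FP + FN) = (42 + 32) / 110 = 37/55.

37/55


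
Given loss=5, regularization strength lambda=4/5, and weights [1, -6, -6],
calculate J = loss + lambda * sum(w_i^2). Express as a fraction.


L2 sq norm = sum(w^2) = 73. J = 5 + 4/5 * 73 = 317/5.

317/5


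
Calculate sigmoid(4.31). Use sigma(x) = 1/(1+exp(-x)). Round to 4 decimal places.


sigma(4.31) = 1/(1+e^(-4.31)) = 1/(1+0.013434) = 1/1.013434 = 0.9867.

0.9867


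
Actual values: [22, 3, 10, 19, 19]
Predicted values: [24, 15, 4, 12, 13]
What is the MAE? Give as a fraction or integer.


MAE = (1/5) * (|22-24|=2 + |3-15|=12 + |10-4|=6 + |19-12|=7 + |19-13|=6). Sum = 33. MAE = 33/5.

33/5


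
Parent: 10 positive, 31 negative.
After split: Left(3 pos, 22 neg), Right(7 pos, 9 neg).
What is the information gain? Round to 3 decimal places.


H(parent) = 0.8015. H(left) = 0.5294, H(right) = 0.9887. Weighted = (25/41)*0.5294 + (16/41)*0.9887 = 0.7086. IG = 0.8015 - 0.7086 = 0.0929, which rounds to 0.093.

0.093


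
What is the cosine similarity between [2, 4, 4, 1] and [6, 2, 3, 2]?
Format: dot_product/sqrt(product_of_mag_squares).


dot = 34. |a|^2 = 37, |b|^2 = 53. cos = 34/sqrt(1961).

34/sqrt(1961)


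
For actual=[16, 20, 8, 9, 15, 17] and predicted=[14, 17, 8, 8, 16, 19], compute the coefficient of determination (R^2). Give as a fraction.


Mean(y) = 85/6. SS_res = 19. SS_tot = 665/6. R^2 = 1 - 19/(665/6) = 29/35.

29/35


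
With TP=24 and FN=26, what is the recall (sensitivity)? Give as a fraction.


Recall = TP / (TP + FN) = 24 / 50 = 12/25.

12/25


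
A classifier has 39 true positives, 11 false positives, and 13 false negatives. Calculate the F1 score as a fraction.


Precision = 39/50 = 39/50. Recall = 39/52 = 3/4. F1 = 2*P*R/(P+R) = 13/17.

13/17


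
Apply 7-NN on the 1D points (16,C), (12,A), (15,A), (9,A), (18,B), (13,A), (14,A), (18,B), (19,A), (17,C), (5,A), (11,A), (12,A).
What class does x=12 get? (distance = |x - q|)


Distances: |16-12|=4, |12-12|=0, |15-12|=3, |9-12|=3, |18-12|=6, |13-12|=1, |14-12|=2, |18-12|=6, |19-12|=7, |17-12|=5, |5-12|=7, |11-12|=1, |12-12|=0. 7 nearest: (12,A), (12,A), (13,A), (11,A), (14,A), (15,A), (9,A). Counts: {'A': 7}. Majority class: A.

A


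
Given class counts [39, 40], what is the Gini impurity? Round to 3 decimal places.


Total = 79. Proportions: 39/79, 40/79. sum(p_i^2) = 0.5001. Gini = 1 - 0.5001 = 0.4999, which rounds to 0.500.

0.500


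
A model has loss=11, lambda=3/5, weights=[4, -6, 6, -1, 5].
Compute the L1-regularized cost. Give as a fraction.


L1 norm = sum(|w|) = 22. J = 11 + 3/5 * 22 = 121/5.

121/5


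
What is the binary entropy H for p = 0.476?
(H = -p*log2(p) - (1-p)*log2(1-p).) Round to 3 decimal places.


H = -0.476*log2(0.476) - 0.524*log2(0.524) = 0.998.

0.998


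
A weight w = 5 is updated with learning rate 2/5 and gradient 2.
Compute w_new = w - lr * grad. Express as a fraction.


w_new = 5 - 2/5 * 2 = 5 - 4/5 = 21/5.

21/5


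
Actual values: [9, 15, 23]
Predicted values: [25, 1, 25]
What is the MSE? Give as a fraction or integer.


MSE = (1/3) * ((9-25)^2=256 + (15-1)^2=196 + (23-25)^2=4). Sum = 456. MSE = 152.

152


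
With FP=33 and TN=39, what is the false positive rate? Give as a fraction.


FPR = FP / (FP + TN) = 33 / 72 = 11/24.

11/24


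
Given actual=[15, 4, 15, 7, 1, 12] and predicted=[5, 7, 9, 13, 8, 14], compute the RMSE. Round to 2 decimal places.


MSE = 39.0000. RMSE = sqrt(39.0000) = 6.24.

6.24


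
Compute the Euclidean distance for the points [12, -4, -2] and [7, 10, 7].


d = sqrt(sum of squared differences). (12-7)^2=25, (-4-10)^2=196, (-2-7)^2=81. Sum = 302.

sqrt(302)


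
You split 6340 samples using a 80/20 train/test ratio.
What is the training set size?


Test set = 6340 * 20% = 1268. Training set = 6340 - 1268 = 5072.

5072


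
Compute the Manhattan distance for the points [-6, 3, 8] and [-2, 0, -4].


d = sum of absolute differences: |-6--2|=4 + |3-0|=3 + |8--4|=12 = 19.

19


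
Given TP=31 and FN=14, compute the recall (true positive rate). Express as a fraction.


Recall = TP / (TP + FN) = 31 / 45 = 31/45.

31/45


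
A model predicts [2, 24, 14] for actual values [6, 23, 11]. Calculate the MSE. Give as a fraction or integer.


MSE = (1/3) * ((6-2)^2=16 + (23-24)^2=1 + (11-14)^2=9). Sum = 26. MSE = 26/3.

26/3


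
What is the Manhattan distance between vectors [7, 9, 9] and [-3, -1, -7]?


d = sum of absolute differences: |7--3|=10 + |9--1|=10 + |9--7|=16 = 36.

36


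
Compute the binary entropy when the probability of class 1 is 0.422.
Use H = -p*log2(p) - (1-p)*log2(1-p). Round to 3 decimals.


H = -0.422*log2(0.422) - 0.578*log2(0.578) = 0.982.

0.982


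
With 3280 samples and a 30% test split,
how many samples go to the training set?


Test set = 3280 * 30% = 984. Training set = 3280 - 984 = 2296.

2296


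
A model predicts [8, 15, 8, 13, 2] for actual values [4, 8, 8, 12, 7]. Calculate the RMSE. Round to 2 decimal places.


MSE = 18.2000. RMSE = sqrt(18.2000) = 4.27.

4.27


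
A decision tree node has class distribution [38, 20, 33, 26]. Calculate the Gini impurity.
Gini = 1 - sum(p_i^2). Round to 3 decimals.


Total = 117. Proportions: 38/117, 20/117, 33/117, 26/117. sum(p_i^2) = 0.2636. Gini = 1 - 0.2636 = 0.7364, which rounds to 0.736.

0.736


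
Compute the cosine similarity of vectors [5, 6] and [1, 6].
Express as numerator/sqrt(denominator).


dot = 41. |a|^2 = 61, |b|^2 = 37. cos = 41/sqrt(2257).

41/sqrt(2257)


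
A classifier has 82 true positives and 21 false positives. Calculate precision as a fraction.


Precision = TP / (TP + FP) = 82 / 103 = 82/103.

82/103


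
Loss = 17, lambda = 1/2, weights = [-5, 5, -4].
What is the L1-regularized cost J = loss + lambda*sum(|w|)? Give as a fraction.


L1 norm = sum(|w|) = 14. J = 17 + 1/2 * 14 = 24.

24


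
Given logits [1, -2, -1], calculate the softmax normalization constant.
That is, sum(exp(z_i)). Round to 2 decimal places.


Denom = e^1=2.7183 + e^-2=0.1353 + e^-1=0.3679. Sum = 3.2215, which rounds to 3.22.

3.22


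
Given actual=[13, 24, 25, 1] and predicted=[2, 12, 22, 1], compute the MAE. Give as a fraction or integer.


MAE = (1/4) * (|13-2|=11 + |24-12|=12 + |25-22|=3 + |1-1|=0). Sum = 26. MAE = 13/2.

13/2


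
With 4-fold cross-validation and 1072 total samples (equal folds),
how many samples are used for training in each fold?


Each validation fold has 1072/4 = 268 samples. Training set = 1072 - 268 = 804.

804


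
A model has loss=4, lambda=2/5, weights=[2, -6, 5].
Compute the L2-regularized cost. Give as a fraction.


L2 sq norm = sum(w^2) = 65. J = 4 + 2/5 * 65 = 30.

30


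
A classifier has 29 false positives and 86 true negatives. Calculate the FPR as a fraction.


FPR = FP / (FP + TN) = 29 / 115 = 29/115.

29/115


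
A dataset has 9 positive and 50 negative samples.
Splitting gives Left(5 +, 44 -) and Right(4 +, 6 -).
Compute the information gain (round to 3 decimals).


H(parent) = 0.6162. H(left) = 0.4754, H(right) = 0.9710. Weighted = (49/59)*0.4754 + (10/59)*0.9710 = 0.5594. IG = 0.6162 - 0.5594 = 0.0568, which rounds to 0.057.

0.057


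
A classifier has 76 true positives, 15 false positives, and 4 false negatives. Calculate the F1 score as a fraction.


Precision = 76/91 = 76/91. Recall = 76/80 = 19/20. F1 = 2*P*R/(P+R) = 8/9.

8/9


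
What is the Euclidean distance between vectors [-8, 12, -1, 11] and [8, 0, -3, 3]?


d = sqrt(sum of squared differences). (-8-8)^2=256, (12-0)^2=144, (-1--3)^2=4, (11-3)^2=64. Sum = 468.

sqrt(468)


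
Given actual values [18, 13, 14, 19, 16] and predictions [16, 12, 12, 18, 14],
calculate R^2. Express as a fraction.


Mean(y) = 16. SS_res = 14. SS_tot = 26. R^2 = 1 - 14/(26) = 6/13.

6/13


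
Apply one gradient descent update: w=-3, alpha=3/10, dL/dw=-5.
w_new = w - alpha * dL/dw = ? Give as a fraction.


w_new = -3 - 3/10 * -5 = -3 - -3/2 = -3/2.

-3/2


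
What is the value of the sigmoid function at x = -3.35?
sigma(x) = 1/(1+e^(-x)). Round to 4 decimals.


sigma(-3.35) = 1/(1+e^(3.35)) = 1/(1+28.502734) = 1/29.502734 = 0.0339.

0.0339


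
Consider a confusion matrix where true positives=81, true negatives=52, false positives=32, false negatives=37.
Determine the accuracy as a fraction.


Accuracy = (TP + TN) / (TP + TN + FP + FN) = (81 + 52) / 202 = 133/202.

133/202


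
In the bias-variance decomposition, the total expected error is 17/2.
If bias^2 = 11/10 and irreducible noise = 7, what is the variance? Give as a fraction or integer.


Total error = bias^2 + variance + irreducible noise. So variance = 17/2 - 11/10 - 7 = 2/5.

2/5


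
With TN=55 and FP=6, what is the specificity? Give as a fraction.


Specificity = TN / (TN + FP) = 55 / 61 = 55/61.

55/61


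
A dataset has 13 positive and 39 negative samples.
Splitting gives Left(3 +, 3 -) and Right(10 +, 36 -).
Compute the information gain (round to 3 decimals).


H(parent) = 0.8113. H(left) = 1.0000, H(right) = 0.7554. Weighted = (6/52)*1.0000 + (46/52)*0.7554 = 0.7836. IG = 0.8113 - 0.7836 = 0.0277, which rounds to 0.028.

0.028


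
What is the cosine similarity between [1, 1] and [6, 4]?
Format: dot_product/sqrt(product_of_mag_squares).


dot = 10. |a|^2 = 2, |b|^2 = 52. cos = 10/sqrt(104).

10/sqrt(104)


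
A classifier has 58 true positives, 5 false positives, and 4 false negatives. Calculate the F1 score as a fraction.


Precision = 58/63 = 58/63. Recall = 58/62 = 29/31. F1 = 2*P*R/(P+R) = 116/125.

116/125


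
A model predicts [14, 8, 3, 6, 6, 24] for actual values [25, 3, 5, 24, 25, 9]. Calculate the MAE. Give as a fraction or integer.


MAE = (1/6) * (|25-14|=11 + |3-8|=5 + |5-3|=2 + |24-6|=18 + |25-6|=19 + |9-24|=15). Sum = 70. MAE = 35/3.

35/3


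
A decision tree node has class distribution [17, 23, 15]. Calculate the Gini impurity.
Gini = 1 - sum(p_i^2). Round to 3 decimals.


Total = 55. Proportions: 17/55, 23/55, 15/55. sum(p_i^2) = 0.3448. Gini = 1 - 0.3448 = 0.6552, which rounds to 0.655.

0.655


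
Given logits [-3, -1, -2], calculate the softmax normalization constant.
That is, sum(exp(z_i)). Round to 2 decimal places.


Denom = e^-3=0.0498 + e^-1=0.3679 + e^-2=0.1353. Sum = 0.5530, which rounds to 0.55.

0.55


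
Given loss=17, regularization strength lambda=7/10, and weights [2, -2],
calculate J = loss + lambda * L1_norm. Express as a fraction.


L1 norm = sum(|w|) = 4. J = 17 + 7/10 * 4 = 99/5.

99/5


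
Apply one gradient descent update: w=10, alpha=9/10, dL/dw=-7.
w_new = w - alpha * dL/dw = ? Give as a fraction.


w_new = 10 - 9/10 * -7 = 10 - -63/10 = 163/10.

163/10


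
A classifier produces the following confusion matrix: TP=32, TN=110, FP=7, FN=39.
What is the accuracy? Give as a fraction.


Accuracy = (TP + TN) / (TP + TN + FP + FN) = (32 + 110) / 188 = 71/94.

71/94


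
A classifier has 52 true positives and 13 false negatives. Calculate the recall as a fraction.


Recall = TP / (TP + FN) = 52 / 65 = 4/5.

4/5


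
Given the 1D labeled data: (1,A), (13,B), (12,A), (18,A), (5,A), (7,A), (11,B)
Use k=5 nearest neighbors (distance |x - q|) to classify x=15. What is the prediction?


Distances: |1-15|=14, |13-15|=2, |12-15|=3, |18-15|=3, |5-15|=10, |7-15|=8, |11-15|=4. 5 nearest: (13,B), (12,A), (18,A), (11,B), (7,A). Counts: {'B': 2, 'A': 3}. Majority class: A.

A


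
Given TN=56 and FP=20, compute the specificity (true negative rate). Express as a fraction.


Specificity = TN / (TN + FP) = 56 / 76 = 14/19.

14/19


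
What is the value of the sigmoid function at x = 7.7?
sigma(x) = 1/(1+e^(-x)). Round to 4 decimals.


sigma(7.7) = 1/(1+e^(-7.7)) = 1/(1+0.000453) = 1/1.000453 = 0.9995.

0.9995


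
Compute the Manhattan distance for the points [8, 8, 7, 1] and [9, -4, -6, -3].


d = sum of absolute differences: |8-9|=1 + |8--4|=12 + |7--6|=13 + |1--3|=4 = 30.

30


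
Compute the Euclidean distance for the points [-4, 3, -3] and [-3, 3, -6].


d = sqrt(sum of squared differences). (-4--3)^2=1, (3-3)^2=0, (-3--6)^2=9. Sum = 10.

sqrt(10)


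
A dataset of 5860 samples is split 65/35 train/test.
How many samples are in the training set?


Test set = 5860 * 35% = 2051. Training set = 5860 - 2051 = 3809.

3809


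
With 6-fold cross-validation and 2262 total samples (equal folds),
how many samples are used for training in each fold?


Each validation fold has 2262/6 = 377 samples. Training set = 2262 - 377 = 1885.

1885


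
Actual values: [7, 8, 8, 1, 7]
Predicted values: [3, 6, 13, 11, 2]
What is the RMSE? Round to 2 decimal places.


MSE = 34.0000. RMSE = sqrt(34.0000) = 5.83.

5.83


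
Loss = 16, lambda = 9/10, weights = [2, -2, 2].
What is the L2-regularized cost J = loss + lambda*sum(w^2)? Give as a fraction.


L2 sq norm = sum(w^2) = 12. J = 16 + 9/10 * 12 = 134/5.

134/5


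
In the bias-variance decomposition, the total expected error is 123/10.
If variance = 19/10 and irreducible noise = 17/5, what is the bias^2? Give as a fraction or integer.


Total error = bias^2 + variance + irreducible noise. So bias^2 = 123/10 - 19/10 - 17/5 = 7.

7


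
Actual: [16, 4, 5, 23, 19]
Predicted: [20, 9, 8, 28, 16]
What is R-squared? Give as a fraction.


Mean(y) = 67/5. SS_res = 84. SS_tot = 1446/5. R^2 = 1 - 84/(1446/5) = 171/241.

171/241


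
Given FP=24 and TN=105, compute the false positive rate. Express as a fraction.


FPR = FP / (FP + TN) = 24 / 129 = 8/43.

8/43


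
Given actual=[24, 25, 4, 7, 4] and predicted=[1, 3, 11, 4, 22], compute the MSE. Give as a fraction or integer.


MSE = (1/5) * ((24-1)^2=529 + (25-3)^2=484 + (4-11)^2=49 + (7-4)^2=9 + (4-22)^2=324). Sum = 1395. MSE = 279.

279


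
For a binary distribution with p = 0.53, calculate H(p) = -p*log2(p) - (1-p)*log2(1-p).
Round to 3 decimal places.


H = -0.53*log2(0.53) - 0.47*log2(0.47) = 0.997.

0.997


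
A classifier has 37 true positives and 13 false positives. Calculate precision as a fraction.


Precision = TP / (TP + FP) = 37 / 50 = 37/50.

37/50


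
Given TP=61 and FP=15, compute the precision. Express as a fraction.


Precision = TP / (TP + FP) = 61 / 76 = 61/76.

61/76


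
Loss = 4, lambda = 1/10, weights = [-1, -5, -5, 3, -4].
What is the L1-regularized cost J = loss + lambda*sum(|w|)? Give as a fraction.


L1 norm = sum(|w|) = 18. J = 4 + 1/10 * 18 = 29/5.

29/5


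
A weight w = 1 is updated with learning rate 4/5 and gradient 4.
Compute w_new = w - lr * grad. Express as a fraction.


w_new = 1 - 4/5 * 4 = 1 - 16/5 = -11/5.

-11/5


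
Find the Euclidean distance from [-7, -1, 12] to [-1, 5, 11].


d = sqrt(sum of squared differences). (-7--1)^2=36, (-1-5)^2=36, (12-11)^2=1. Sum = 73.

sqrt(73)


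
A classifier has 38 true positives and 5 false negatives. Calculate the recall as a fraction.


Recall = TP / (TP + FN) = 38 / 43 = 38/43.

38/43


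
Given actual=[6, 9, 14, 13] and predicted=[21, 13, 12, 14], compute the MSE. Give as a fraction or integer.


MSE = (1/4) * ((6-21)^2=225 + (9-13)^2=16 + (14-12)^2=4 + (13-14)^2=1). Sum = 246. MSE = 123/2.

123/2


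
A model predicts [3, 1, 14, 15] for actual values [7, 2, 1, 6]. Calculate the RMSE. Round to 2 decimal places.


MSE = 66.7500. RMSE = sqrt(66.7500) = 8.17.

8.17


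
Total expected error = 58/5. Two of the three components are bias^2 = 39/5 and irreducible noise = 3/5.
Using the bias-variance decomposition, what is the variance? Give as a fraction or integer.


Total error = bias^2 + variance + irreducible noise. So variance = 58/5 - 39/5 - 3/5 = 16/5.

16/5


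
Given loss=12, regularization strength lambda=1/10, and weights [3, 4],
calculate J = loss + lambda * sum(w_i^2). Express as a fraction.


L2 sq norm = sum(w^2) = 25. J = 12 + 1/10 * 25 = 29/2.

29/2


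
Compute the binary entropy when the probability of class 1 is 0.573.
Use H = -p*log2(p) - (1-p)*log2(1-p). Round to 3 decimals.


H = -0.573*log2(0.573) - 0.427*log2(0.427) = 0.985.

0.985


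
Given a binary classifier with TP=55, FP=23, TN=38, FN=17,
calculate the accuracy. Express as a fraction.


Accuracy = (TP + TN) / (TP + TN + FP + FN) = (55 + 38) / 133 = 93/133.

93/133


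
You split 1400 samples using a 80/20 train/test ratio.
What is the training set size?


Test set = 1400 * 20% = 280. Training set = 1400 - 280 = 1120.

1120


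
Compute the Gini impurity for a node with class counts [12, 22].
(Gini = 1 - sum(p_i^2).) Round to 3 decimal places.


Total = 34. Proportions: 12/34, 22/34. sum(p_i^2) = 0.5433. Gini = 1 - 0.5433 = 0.4567, which rounds to 0.457.

0.457


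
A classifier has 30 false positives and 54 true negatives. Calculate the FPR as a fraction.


FPR = FP / (FP + TN) = 30 / 84 = 5/14.

5/14


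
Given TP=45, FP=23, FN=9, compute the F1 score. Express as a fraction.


Precision = 45/68 = 45/68. Recall = 45/54 = 5/6. F1 = 2*P*R/(P+R) = 45/61.

45/61


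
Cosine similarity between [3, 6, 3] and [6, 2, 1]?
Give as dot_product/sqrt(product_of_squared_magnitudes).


dot = 33. |a|^2 = 54, |b|^2 = 41. cos = 33/sqrt(2214).

33/sqrt(2214)


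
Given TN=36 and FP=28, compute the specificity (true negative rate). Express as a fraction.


Specificity = TN / (TN + FP) = 36 / 64 = 9/16.

9/16


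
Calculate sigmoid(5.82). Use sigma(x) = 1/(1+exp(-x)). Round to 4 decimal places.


sigma(5.82) = 1/(1+e^(-5.82)) = 1/(1+0.002968) = 1/1.002968 = 0.9970.

0.9970


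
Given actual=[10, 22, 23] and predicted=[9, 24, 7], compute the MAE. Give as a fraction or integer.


MAE = (1/3) * (|10-9|=1 + |22-24|=2 + |23-7|=16). Sum = 19. MAE = 19/3.

19/3


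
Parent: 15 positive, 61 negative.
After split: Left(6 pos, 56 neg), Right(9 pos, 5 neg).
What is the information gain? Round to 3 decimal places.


H(parent) = 0.7166. H(left) = 0.4587, H(right) = 0.9403. Weighted = (62/76)*0.4587 + (14/76)*0.9403 = 0.5474. IG = 0.7166 - 0.5474 = 0.1692, which rounds to 0.169.

0.169


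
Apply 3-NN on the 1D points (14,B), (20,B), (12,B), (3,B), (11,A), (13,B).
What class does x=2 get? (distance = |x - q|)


Distances: |14-2|=12, |20-2|=18, |12-2|=10, |3-2|=1, |11-2|=9, |13-2|=11. 3 nearest: (3,B), (11,A), (12,B). Counts: {'B': 2, 'A': 1}. Majority class: B.

B


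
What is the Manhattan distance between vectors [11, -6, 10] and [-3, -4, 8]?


d = sum of absolute differences: |11--3|=14 + |-6--4|=2 + |10-8|=2 = 18.

18


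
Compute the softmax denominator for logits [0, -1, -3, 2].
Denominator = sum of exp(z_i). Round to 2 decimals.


Denom = e^0=1.0000 + e^-1=0.3679 + e^-3=0.0498 + e^2=7.3891. Sum = 8.8068, which rounds to 8.81.

8.81


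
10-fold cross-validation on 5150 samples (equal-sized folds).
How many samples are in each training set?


Each validation fold has 5150/10 = 515 samples. Training set = 5150 - 515 = 4635.

4635


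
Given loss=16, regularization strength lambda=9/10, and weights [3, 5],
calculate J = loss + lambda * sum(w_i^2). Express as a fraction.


L2 sq norm = sum(w^2) = 34. J = 16 + 9/10 * 34 = 233/5.

233/5


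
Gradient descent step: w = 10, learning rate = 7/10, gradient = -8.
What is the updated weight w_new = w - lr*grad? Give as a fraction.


w_new = 10 - 7/10 * -8 = 10 - -28/5 = 78/5.

78/5


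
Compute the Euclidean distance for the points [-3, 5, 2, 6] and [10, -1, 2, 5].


d = sqrt(sum of squared differences). (-3-10)^2=169, (5--1)^2=36, (2-2)^2=0, (6-5)^2=1. Sum = 206.

sqrt(206)


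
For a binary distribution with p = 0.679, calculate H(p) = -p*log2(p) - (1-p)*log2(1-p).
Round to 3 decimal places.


H = -0.679*log2(0.679) - 0.321*log2(0.321) = 0.905.

0.905


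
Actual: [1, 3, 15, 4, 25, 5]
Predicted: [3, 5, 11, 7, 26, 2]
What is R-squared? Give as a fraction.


Mean(y) = 53/6. SS_res = 43. SS_tot = 2597/6. R^2 = 1 - 43/(2597/6) = 2339/2597.

2339/2597


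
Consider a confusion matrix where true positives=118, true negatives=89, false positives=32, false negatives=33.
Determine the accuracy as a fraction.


Accuracy = (TP + TN) / (TP + TN + FP + FN) = (118 + 89) / 272 = 207/272.

207/272


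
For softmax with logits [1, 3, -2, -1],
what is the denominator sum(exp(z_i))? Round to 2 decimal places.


Denom = e^1=2.7183 + e^3=20.0855 + e^-2=0.1353 + e^-1=0.3679. Sum = 23.3070, which rounds to 23.31.

23.31


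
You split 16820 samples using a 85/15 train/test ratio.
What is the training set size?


Test set = 16820 * 15% = 2523. Training set = 16820 - 2523 = 14297.

14297


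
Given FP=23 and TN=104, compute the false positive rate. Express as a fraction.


FPR = FP / (FP + TN) = 23 / 127 = 23/127.

23/127


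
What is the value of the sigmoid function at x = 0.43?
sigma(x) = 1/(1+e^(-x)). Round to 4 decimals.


sigma(0.43) = 1/(1+e^(-0.43)) = 1/(1+0.650509) = 1/1.650509 = 0.6059.

0.6059


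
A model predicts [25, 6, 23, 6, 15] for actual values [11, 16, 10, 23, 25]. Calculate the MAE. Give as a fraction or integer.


MAE = (1/5) * (|11-25|=14 + |16-6|=10 + |10-23|=13 + |23-6|=17 + |25-15|=10). Sum = 64. MAE = 64/5.

64/5


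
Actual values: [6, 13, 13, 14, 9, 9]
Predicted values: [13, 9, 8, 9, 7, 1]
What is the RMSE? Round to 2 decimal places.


MSE = 30.5000. RMSE = sqrt(30.5000) = 5.52.

5.52


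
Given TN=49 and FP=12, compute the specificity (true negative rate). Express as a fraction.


Specificity = TN / (TN + FP) = 49 / 61 = 49/61.

49/61


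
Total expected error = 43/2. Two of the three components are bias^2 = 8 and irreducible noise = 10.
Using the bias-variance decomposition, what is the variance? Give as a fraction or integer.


Total error = bias^2 + variance + irreducible noise. So variance = 43/2 - 8 - 10 = 7/2.

7/2


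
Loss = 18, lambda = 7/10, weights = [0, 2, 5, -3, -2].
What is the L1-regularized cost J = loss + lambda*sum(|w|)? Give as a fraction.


L1 norm = sum(|w|) = 12. J = 18 + 7/10 * 12 = 132/5.

132/5


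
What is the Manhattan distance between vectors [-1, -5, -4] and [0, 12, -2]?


d = sum of absolute differences: |-1-0|=1 + |-5-12|=17 + |-4--2|=2 = 20.

20


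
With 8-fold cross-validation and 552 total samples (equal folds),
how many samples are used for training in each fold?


Each validation fold has 552/8 = 69 samples. Training set = 552 - 69 = 483.

483


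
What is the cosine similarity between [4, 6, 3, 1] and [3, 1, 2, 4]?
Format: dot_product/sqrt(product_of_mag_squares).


dot = 28. |a|^2 = 62, |b|^2 = 30. cos = 28/sqrt(1860).

28/sqrt(1860)


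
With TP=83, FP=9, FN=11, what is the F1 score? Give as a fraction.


Precision = 83/92 = 83/92. Recall = 83/94 = 83/94. F1 = 2*P*R/(P+R) = 83/93.

83/93


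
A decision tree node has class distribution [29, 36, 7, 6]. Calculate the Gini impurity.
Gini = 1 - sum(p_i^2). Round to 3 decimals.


Total = 78. Proportions: 29/78, 36/78, 7/78, 6/78. sum(p_i^2) = 0.3652. Gini = 1 - 0.3652 = 0.6348, which rounds to 0.635.

0.635


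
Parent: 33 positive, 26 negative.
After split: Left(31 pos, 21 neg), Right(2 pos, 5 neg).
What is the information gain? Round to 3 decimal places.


H(parent) = 0.9898. H(left) = 0.9732, H(right) = 0.8631. Weighted = (52/59)*0.9732 + (7/59)*0.8631 = 0.9601. IG = 0.9898 - 0.9601 = 0.0297, which rounds to 0.030.

0.030


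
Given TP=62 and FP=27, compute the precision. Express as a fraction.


Precision = TP / (TP + FP) = 62 / 89 = 62/89.

62/89


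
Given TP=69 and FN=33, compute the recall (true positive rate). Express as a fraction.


Recall = TP / (TP + FN) = 69 / 102 = 23/34.

23/34


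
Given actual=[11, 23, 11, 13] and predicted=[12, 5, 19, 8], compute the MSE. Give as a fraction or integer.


MSE = (1/4) * ((11-12)^2=1 + (23-5)^2=324 + (11-19)^2=64 + (13-8)^2=25). Sum = 414. MSE = 207/2.

207/2


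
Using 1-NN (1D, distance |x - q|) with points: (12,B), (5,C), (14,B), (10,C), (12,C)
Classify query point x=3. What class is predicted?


Distances: |12-3|=9, |5-3|=2, |14-3|=11, |10-3|=7, |12-3|=9. 1 nearest: (5,C). Counts: {'C': 1}. Majority class: C.

C


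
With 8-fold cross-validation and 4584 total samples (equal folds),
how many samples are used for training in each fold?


Each validation fold has 4584/8 = 573 samples. Training set = 4584 - 573 = 4011.

4011


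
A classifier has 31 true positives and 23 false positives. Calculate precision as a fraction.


Precision = TP / (TP + FP) = 31 / 54 = 31/54.

31/54


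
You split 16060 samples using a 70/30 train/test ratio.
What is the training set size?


Test set = 16060 * 30% = 4818. Training set = 16060 - 4818 = 11242.

11242


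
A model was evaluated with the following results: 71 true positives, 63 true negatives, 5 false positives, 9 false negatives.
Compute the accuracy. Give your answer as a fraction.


Accuracy = (TP + TN) / (TP + TN + FP + FN) = (71 + 63) / 148 = 67/74.

67/74


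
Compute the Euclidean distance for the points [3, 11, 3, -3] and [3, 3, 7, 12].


d = sqrt(sum of squared differences). (3-3)^2=0, (11-3)^2=64, (3-7)^2=16, (-3-12)^2=225. Sum = 305.

sqrt(305)


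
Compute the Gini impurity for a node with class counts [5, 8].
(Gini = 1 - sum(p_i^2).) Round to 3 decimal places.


Total = 13. Proportions: 5/13, 8/13. sum(p_i^2) = 0.5266. Gini = 1 - 0.5266 = 0.4734, which rounds to 0.473.

0.473


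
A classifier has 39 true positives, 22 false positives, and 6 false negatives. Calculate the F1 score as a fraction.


Precision = 39/61 = 39/61. Recall = 39/45 = 13/15. F1 = 2*P*R/(P+R) = 39/53.

39/53


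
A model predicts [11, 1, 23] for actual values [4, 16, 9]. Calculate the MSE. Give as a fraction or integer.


MSE = (1/3) * ((4-11)^2=49 + (16-1)^2=225 + (9-23)^2=196). Sum = 470. MSE = 470/3.

470/3


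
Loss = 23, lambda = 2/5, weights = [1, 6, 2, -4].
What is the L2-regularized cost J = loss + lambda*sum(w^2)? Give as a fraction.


L2 sq norm = sum(w^2) = 57. J = 23 + 2/5 * 57 = 229/5.

229/5


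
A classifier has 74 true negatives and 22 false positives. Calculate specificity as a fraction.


Specificity = TN / (TN + FP) = 74 / 96 = 37/48.

37/48


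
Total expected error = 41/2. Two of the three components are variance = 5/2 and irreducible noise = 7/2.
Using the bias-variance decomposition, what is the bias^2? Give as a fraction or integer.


Total error = bias^2 + variance + irreducible noise. So bias^2 = 41/2 - 5/2 - 7/2 = 29/2.

29/2


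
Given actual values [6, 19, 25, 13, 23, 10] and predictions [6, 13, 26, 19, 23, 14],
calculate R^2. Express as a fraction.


Mean(y) = 16. SS_res = 89. SS_tot = 284. R^2 = 1 - 89/(284) = 195/284.

195/284


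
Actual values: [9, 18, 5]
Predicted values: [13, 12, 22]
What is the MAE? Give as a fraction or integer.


MAE = (1/3) * (|9-13|=4 + |18-12|=6 + |5-22|=17). Sum = 27. MAE = 9.

9


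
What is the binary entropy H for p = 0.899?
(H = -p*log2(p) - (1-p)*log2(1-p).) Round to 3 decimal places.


H = -0.899*log2(0.899) - 0.101*log2(0.101) = 0.472.

0.472


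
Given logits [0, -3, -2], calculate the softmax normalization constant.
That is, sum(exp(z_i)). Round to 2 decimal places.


Denom = e^0=1.0000 + e^-3=0.0498 + e^-2=0.1353. Sum = 1.1851, which rounds to 1.19.

1.19


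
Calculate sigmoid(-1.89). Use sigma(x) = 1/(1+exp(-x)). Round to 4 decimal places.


sigma(-1.89) = 1/(1+e^(1.89)) = 1/(1+6.619369) = 1/7.619369 = 0.1312.

0.1312


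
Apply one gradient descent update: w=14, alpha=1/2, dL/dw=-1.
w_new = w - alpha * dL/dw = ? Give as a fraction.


w_new = 14 - 1/2 * -1 = 14 - -1/2 = 29/2.

29/2


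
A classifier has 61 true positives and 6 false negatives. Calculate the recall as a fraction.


Recall = TP / (TP + FN) = 61 / 67 = 61/67.

61/67


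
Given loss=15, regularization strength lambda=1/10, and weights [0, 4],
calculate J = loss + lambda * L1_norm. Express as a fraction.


L1 norm = sum(|w|) = 4. J = 15 + 1/10 * 4 = 77/5.

77/5


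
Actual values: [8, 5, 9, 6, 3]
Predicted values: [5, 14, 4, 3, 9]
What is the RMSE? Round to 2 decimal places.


MSE = 32.0000. RMSE = sqrt(32.0000) = 5.66.

5.66


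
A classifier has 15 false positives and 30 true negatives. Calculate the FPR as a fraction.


FPR = FP / (FP + TN) = 15 / 45 = 1/3.

1/3


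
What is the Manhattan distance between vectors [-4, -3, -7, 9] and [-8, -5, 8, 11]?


d = sum of absolute differences: |-4--8|=4 + |-3--5|=2 + |-7-8|=15 + |9-11|=2 = 23.

23


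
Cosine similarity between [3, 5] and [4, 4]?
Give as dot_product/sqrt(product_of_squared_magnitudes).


dot = 32. |a|^2 = 34, |b|^2 = 32. cos = 32/sqrt(1088).

32/sqrt(1088)


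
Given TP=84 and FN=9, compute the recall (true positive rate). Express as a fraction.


Recall = TP / (TP + FN) = 84 / 93 = 28/31.

28/31
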